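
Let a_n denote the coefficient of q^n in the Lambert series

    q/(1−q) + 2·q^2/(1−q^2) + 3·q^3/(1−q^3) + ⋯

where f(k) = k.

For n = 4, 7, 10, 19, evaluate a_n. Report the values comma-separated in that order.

n=4: 1·4 2·2 4·1  f→[1+2+4]=7
n=7: 7·1 1·7  f→[7+1]=8
n=10: 10·1 5·2 2·5 1·10  f→[10+5+2+1]=18
n=19: 19·1 1·19  f→[19+1]=20

7, 8, 18, 20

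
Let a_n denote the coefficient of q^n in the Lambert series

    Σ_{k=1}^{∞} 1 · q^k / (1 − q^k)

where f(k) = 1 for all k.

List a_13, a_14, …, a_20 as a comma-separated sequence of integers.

2, 4, 4, 5, 2, 6, 2, 6

n=13: 1·13 13·1  f→[1+1]=2
n=14: 14·1 7·2 2·7 1·14  f→[1+1+1+1]=4
q^15  k|15↦f(k): 1:1 3:1 5:1 15:1  a_15=4
n=16: 16·1 8·2 4·4 2·8 1·16  f→[1+1+1+1+1]=5
[q^17] f(1)=1,f(17)=1 ⇒ 2
n=18: 18·1 9·2 6·3 3·6 2·9 1·18  f→[1+1+1+1+1+1]=6
d|19:{1,19}  Σf=1+1=2
q^20  k|20↦f(k): 20:1 10:1 5:1 4:1 2:1 1:1  a_20=6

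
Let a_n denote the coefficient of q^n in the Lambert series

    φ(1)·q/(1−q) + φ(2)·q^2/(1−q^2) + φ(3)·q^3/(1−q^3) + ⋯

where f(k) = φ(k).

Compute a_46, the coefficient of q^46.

d|46:{46,23,2,1}  Σφ=22+22+1+1=46

a_46 = 46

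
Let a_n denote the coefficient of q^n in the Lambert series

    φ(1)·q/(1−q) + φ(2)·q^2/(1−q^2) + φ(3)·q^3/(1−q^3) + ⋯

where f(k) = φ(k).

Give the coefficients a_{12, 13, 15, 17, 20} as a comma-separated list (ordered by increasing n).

[q^12] φ(12)=4,φ(6)=2,φ(4)=2,φ(3)=2,φ(2)=1,φ(1)=1 ⇒ 12
d|13:{1,13}  Σφ=1+12=13
[q^15] φ(15)=8,φ(5)=4,φ(3)=2,φ(1)=1 ⇒ 15
n=17: 1·17 17·1  φ→[1+16]=17
d|20:{1,2,4,5,10,20}  Σφ=1+1+2+4+4+8=20

12, 13, 15, 17, 20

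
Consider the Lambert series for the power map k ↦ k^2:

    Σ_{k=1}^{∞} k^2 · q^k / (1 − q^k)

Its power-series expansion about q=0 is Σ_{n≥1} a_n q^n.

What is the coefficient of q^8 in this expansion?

q^8  k|8↦f(k): 8:64 4:16 2:4 1:1  a_8=85

a_8 = 85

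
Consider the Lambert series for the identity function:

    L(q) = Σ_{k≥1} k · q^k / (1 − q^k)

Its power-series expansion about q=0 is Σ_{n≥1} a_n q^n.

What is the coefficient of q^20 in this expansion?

a_20 = 42

d|20:{1,2,4,5,10,20}  Σf=1+2+4+5+10+20=42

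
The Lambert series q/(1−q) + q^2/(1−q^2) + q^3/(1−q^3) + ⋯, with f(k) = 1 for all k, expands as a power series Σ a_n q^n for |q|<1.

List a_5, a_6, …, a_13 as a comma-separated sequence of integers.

n=5: 1·5 5·1  f→[1+1]=2
d|6:{1,2,3,6}  Σf=1+1+1+1=4
d|7:{1,7}  Σf=1+1=2
[q^8] f(1)=1,f(2)=1,f(4)=1,f(8)=1 ⇒ 4
q^9  k|9↦f(k): 1:1 3:1 9:1  a_9=3
q^10  k|10↦f(k): 10:1 5:1 2:1 1:1  a_10=4
q^11  k|11↦f(k): 1:1 11:1  a_11=2
n=12: 12·1 6·2 4·3 3·4 2·6 1·12  f→[1+1+1+1+1+1]=6
q^13  k|13↦f(k): 13:1 1:1  a_13=2

2, 4, 2, 4, 3, 4, 2, 6, 2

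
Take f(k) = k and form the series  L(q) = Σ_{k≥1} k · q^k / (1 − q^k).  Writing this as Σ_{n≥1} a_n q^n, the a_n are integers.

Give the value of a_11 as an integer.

a_11 = 12

q^11  k|11↦f(k): 1:1 11:11  a_11=12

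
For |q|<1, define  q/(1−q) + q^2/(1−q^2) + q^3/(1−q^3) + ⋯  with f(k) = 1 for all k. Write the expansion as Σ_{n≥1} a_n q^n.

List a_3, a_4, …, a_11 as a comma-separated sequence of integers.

n=3: 1·3 3·1  f→[1+1]=2
[q^4] f(1)=1,f(2)=1,f(4)=1 ⇒ 3
d|5:{5,1}  Σf=1+1=2
[q^6] f(1)=1,f(2)=1,f(3)=1,f(6)=1 ⇒ 4
n=7: 1·7 7·1  f→[1+1]=2
d|8:{8,4,2,1}  Σf=1+1+1+1=4
n=9: 1·9 3·3 9·1  f→[1+1+1]=3
d|10:{10,5,2,1}  Σf=1+1+1+1=4
d|11:{11,1}  Σf=1+1=2

2, 3, 2, 4, 2, 4, 3, 4, 2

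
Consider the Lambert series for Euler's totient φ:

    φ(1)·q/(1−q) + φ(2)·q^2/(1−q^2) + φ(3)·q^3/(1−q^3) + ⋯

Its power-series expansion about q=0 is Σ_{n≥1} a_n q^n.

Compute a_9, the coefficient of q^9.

[q^9] φ(1)=1,φ(3)=2,φ(9)=6 ⇒ 9

a_9 = 9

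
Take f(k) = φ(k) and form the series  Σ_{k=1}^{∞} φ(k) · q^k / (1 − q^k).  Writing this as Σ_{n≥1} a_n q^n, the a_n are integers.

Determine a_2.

[q^2] φ(2)=1,φ(1)=1 ⇒ 2

a_2 = 2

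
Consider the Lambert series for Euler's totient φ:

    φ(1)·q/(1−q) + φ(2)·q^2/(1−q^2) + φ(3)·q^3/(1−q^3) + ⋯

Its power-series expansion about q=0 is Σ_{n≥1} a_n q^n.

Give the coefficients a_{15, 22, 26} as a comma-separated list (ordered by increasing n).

[q^15] φ(15)=8,φ(5)=4,φ(3)=2,φ(1)=1 ⇒ 15
[q^22] φ(1)=1,φ(2)=1,φ(11)=10,φ(22)=10 ⇒ 22
d|26:{26,13,2,1}  Σφ=12+12+1+1=26

15, 22, 26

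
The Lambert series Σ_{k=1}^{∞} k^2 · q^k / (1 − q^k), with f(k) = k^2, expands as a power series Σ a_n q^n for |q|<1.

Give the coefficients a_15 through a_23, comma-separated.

[q^15] f(1)=1,f(3)=9,f(5)=25,f(15)=225 ⇒ 260
d|16:{1,2,4,8,16}  Σf=1+4+16+64+256=341
d|17:{17,1}  Σf=289+1=290
n=18: 1·18 2·9 3·6 6·3 9·2 18·1  f→[1+4+9+36+81+324]=455
n=19: 1·19 19·1  f→[1+361]=362
d|20:{1,2,4,5,10,20}  Σf=1+4+16+25+100+400=546
q^21  k|21↦f(k): 1:1 3:9 7:49 21:441  a_21=500
[q^22] f(1)=1,f(2)=4,f(11)=121,f(22)=484 ⇒ 610
q^23  k|23↦f(k): 1:1 23:529  a_23=530

260, 341, 290, 455, 362, 546, 500, 610, 530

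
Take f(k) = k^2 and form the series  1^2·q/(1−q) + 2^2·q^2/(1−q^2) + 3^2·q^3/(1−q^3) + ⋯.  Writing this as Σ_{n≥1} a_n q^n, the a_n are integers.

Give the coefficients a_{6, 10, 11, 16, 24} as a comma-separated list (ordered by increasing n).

50, 130, 122, 341, 850

n=6: 1·6 2·3 3·2 6·1  f→[1+4+9+36]=50
q^10  k|10↦f(k): 10:100 5:25 2:4 1:1  a_10=130
n=11: 1·11 11·1  f→[1+121]=122
n=16: 16·1 8·2 4·4 2·8 1·16  f→[256+64+16+4+1]=341
n=24: 24·1 12·2 8·3 6·4 4·6 3·8 2·12 1·24  f→[576+144+64+36+16+9+4+1]=850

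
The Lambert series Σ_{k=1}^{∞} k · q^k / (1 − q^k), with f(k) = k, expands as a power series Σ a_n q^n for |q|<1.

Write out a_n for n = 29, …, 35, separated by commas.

q^29  k|29↦f(k): 29:29 1:1  a_29=30
q^30  k|30↦f(k): 30:30 15:15 10:10 6:6 5:5 3:3 2:2 1:1  a_30=72
[q^31] f(1)=1,f(31)=31 ⇒ 32
q^32  k|32↦f(k): 1:1 2:2 4:4 8:8 16:16 32:32  a_32=63
q^33  k|33↦f(k): 1:1 3:3 11:11 33:33  a_33=48
d|34:{34,17,2,1}  Σf=34+17+2+1=54
d|35:{35,7,5,1}  Σf=35+7+5+1=48

30, 72, 32, 63, 48, 54, 48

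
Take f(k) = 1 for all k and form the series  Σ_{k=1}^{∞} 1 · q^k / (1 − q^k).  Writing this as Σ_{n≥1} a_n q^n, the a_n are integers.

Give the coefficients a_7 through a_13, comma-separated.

2, 4, 3, 4, 2, 6, 2

q^7  k|7↦f(k): 1:1 7:1  a_7=2
q^8  k|8↦f(k): 1:1 2:1 4:1 8:1  a_8=4
[q^9] f(9)=1,f(3)=1,f(1)=1 ⇒ 3
d|10:{10,5,2,1}  Σf=1+1+1+1=4
n=11: 11·1 1·11  f→[1+1]=2
n=12: 12·1 6·2 4·3 3·4 2·6 1·12  f→[1+1+1+1+1+1]=6
d|13:{1,13}  Σf=1+1=2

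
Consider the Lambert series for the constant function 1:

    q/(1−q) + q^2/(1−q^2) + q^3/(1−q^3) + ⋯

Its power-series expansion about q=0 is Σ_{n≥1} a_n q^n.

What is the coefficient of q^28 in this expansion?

a_28 = 6

q^28  k|28↦f(k): 1:1 2:1 4:1 7:1 14:1 28:1  a_28=6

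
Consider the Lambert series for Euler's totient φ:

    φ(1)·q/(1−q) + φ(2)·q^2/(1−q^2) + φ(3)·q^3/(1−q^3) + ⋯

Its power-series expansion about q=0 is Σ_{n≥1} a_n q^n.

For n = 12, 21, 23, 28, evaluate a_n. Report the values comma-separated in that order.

n=12: 12·1 6·2 4·3 3·4 2·6 1·12  φ→[4+2+2+2+1+1]=12
[q^21] φ(21)=12,φ(7)=6,φ(3)=2,φ(1)=1 ⇒ 21
q^23  k|23↦φ(k): 23:22 1:1  a_23=23
q^28  k|28↦φ(k): 28:12 14:6 7:6 4:2 2:1 1:1  a_28=28

12, 21, 23, 28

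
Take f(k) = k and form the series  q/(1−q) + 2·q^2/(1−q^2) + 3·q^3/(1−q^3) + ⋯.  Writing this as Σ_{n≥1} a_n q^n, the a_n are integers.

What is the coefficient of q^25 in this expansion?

a_25 = 31

n=25: 1·25 5·5 25·1  f→[1+5+25]=31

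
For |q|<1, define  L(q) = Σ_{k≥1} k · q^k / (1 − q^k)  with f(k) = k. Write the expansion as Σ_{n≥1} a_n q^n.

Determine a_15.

a_15 = 24

[q^15] f(15)=15,f(5)=5,f(3)=3,f(1)=1 ⇒ 24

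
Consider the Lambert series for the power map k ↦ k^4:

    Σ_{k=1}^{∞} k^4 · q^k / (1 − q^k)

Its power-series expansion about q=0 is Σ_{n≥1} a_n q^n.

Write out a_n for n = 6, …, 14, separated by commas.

1394, 2402, 4369, 6643, 10642, 14642, 22386, 28562, 40834

n=6: 6·1 3·2 2·3 1·6  f→[1296+81+16+1]=1394
[q^7] f(1)=1,f(7)=2401 ⇒ 2402
[q^8] f(1)=1,f(2)=16,f(4)=256,f(8)=4096 ⇒ 4369
n=9: 9·1 3·3 1·9  f→[6561+81+1]=6643
q^10  k|10↦f(k): 10:10000 5:625 2:16 1:1  a_10=10642
q^11  k|11↦f(k): 1:1 11:14641  a_11=14642
d|12:{12,6,4,3,2,1}  Σf=20736+1296+256+81+16+1=22386
d|13:{1,13}  Σf=1+28561=28562
q^14  k|14↦f(k): 14:38416 7:2401 2:16 1:1  a_14=40834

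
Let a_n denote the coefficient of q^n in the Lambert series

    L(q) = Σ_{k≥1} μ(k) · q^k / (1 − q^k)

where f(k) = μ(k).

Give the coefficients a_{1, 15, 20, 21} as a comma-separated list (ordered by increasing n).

d|1:{1}  Σμ=1=1
d|15:{1,3,5,15}  Σμ=1+(-1)+(-1)+1=0
d|20:{20,10,5,4,2,1}  Σμ=0+1+(-1)+0+(-1)+1=0
d|21:{1,3,7,21}  Σμ=1+(-1)+(-1)+1=0

1, 0, 0, 0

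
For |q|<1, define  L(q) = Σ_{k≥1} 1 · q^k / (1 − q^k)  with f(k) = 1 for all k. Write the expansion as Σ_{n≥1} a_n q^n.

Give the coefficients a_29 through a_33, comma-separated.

q^29  k|29↦f(k): 1:1 29:1  a_29=2
[q^30] f(1)=1,f(2)=1,f(3)=1,f(5)=1,f(6)=1,f(10)=1,f(15)=1,f(30)=1 ⇒ 8
[q^31] f(31)=1,f(1)=1 ⇒ 2
n=32: 32·1 16·2 8·4 4·8 2·16 1·32  f→[1+1+1+1+1+1]=6
[q^33] f(33)=1,f(11)=1,f(3)=1,f(1)=1 ⇒ 4

2, 8, 2, 6, 4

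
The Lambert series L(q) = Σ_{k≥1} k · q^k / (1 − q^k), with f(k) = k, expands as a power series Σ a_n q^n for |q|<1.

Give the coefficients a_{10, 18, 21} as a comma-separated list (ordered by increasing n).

[q^10] f(10)=10,f(5)=5,f(2)=2,f(1)=1 ⇒ 18
n=18: 1·18 2·9 3·6 6·3 9·2 18·1  f→[1+2+3+6+9+18]=39
d|21:{1,3,7,21}  Σf=1+3+7+21=32

18, 39, 32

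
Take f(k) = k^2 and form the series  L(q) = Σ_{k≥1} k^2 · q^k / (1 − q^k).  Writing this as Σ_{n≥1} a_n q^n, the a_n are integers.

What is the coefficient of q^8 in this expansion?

d|8:{8,4,2,1}  Σf=64+16+4+1=85

a_8 = 85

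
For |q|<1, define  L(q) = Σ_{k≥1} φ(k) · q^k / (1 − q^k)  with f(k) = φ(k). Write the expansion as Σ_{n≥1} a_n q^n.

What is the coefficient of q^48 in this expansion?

[q^48] φ(1)=1,φ(2)=1,φ(3)=2,φ(4)=2,φ(6)=2,φ(8)=4,φ(12)=4,φ(16)=8,φ(24)=8,φ(48)=16 ⇒ 48

a_48 = 48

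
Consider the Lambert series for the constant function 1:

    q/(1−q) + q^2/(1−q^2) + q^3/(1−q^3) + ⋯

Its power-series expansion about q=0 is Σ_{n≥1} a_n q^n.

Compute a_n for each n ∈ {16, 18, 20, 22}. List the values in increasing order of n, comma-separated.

5, 6, 6, 4

n=16: 1·16 2·8 4·4 8·2 16·1  f→[1+1+1+1+1]=5
q^18  k|18↦f(k): 1:1 2:1 3:1 6:1 9:1 18:1  a_18=6
d|20:{20,10,5,4,2,1}  Σf=1+1+1+1+1+1=6
q^22  k|22↦f(k): 1:1 2:1 11:1 22:1  a_22=4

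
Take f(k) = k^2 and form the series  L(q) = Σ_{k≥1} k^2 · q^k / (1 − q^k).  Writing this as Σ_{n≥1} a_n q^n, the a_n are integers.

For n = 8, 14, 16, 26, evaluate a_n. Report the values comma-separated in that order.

[q^8] f(1)=1,f(2)=4,f(4)=16,f(8)=64 ⇒ 85
[q^14] f(1)=1,f(2)=4,f(7)=49,f(14)=196 ⇒ 250
n=16: 16·1 8·2 4·4 2·8 1·16  f→[256+64+16+4+1]=341
[q^26] f(1)=1,f(2)=4,f(13)=169,f(26)=676 ⇒ 850

85, 250, 341, 850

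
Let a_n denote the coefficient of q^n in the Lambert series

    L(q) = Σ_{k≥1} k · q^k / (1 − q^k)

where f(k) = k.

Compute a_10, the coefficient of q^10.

a_10 = 18

q^10  k|10↦f(k): 1:1 2:2 5:5 10:10  a_10=18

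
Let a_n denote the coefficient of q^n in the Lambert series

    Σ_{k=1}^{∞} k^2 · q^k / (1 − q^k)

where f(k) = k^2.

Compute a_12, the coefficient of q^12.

a_12 = 210

[q^12] f(1)=1,f(2)=4,f(3)=9,f(4)=16,f(6)=36,f(12)=144 ⇒ 210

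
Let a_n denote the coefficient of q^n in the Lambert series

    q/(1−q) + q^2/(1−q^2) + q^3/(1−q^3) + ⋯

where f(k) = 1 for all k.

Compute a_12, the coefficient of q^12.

[q^12] f(12)=1,f(6)=1,f(4)=1,f(3)=1,f(2)=1,f(1)=1 ⇒ 6

a_12 = 6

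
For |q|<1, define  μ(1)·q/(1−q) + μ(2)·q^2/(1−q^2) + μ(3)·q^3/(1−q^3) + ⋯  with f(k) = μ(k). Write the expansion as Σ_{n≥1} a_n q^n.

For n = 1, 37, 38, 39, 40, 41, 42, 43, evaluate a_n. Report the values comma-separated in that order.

d|1:{1}  Σμ=1=1
[q^37] μ(1)=1,μ(37)=-1 ⇒ 0
n=38: 1·38 2·19 19·2 38·1  μ→[1+(-1)+(-1)+1]=0
q^39  k|39↦μ(k): 39:1 13:-1 3:-1 1:1  a_39=0
n=40: 40·1 20·2 10·4 8·5 5·8 4·10 2·20 1·40  μ→[0+0+1+0+(-1)+0+(-1)+1]=0
q^41  k|41↦μ(k): 41:-1 1:1  a_41=0
n=42: 1·42 2·21 3·14 6·7 7·6 14·3 21·2 42·1  μ→[1+(-1)+(-1)+1+(-1)+1+1+(-1)]=0
n=43: 43·1 1·43  μ→[(-1)+1]=0

1, 0, 0, 0, 0, 0, 0, 0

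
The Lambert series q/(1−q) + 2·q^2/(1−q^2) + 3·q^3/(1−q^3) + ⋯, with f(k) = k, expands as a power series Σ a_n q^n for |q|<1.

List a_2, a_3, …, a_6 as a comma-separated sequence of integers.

3, 4, 7, 6, 12

[q^2] f(1)=1,f(2)=2 ⇒ 3
q^3  k|3↦f(k): 3:3 1:1  a_3=4
n=4: 4·1 2·2 1·4  f→[4+2+1]=7
[q^5] f(1)=1,f(5)=5 ⇒ 6
d|6:{1,2,3,6}  Σf=1+2+3+6=12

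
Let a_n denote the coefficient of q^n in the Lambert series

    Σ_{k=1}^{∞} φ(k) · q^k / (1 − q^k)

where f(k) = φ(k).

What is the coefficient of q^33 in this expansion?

q^33  k|33↦φ(k): 33:20 11:10 3:2 1:1  a_33=33

a_33 = 33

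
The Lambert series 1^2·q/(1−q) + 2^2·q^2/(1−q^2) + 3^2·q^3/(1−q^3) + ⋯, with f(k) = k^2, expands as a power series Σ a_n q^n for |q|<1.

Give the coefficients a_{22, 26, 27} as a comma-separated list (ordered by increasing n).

610, 850, 820

[q^22] f(22)=484,f(11)=121,f(2)=4,f(1)=1 ⇒ 610
[q^26] f(1)=1,f(2)=4,f(13)=169,f(26)=676 ⇒ 850
n=27: 27·1 9·3 3·9 1·27  f→[729+81+9+1]=820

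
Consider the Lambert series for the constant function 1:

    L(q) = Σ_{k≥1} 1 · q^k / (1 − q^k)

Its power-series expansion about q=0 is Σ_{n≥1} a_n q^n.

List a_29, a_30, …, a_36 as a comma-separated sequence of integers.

[q^29] f(29)=1,f(1)=1 ⇒ 2
q^30  k|30↦f(k): 1:1 2:1 3:1 5:1 6:1 10:1 15:1 30:1  a_30=8
n=31: 1·31 31·1  f→[1+1]=2
[q^32] f(1)=1,f(2)=1,f(4)=1,f(8)=1,f(16)=1,f(32)=1 ⇒ 6
d|33:{1,3,11,33}  Σf=1+1+1+1=4
d|34:{1,2,17,34}  Σf=1+1+1+1=4
d|35:{35,7,5,1}  Σf=1+1+1+1=4
n=36: 36·1 18·2 12·3 9·4 6·6 4·9 3·12 2·18 1·36  f→[1+1+1+1+1+1+1+1+1]=9

2, 8, 2, 6, 4, 4, 4, 9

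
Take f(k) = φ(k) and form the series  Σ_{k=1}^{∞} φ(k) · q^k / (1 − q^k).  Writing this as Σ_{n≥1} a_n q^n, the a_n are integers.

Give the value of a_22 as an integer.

d|22:{22,11,2,1}  Σφ=10+10+1+1=22

a_22 = 22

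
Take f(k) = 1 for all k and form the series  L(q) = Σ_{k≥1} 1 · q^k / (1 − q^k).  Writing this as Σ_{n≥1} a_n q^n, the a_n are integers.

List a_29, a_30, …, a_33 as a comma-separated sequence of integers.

[q^29] f(29)=1,f(1)=1 ⇒ 2
[q^30] f(30)=1,f(15)=1,f(10)=1,f(6)=1,f(5)=1,f(3)=1,f(2)=1,f(1)=1 ⇒ 8
[q^31] f(1)=1,f(31)=1 ⇒ 2
d|32:{1,2,4,8,16,32}  Σf=1+1+1+1+1+1=6
[q^33] f(1)=1,f(3)=1,f(11)=1,f(33)=1 ⇒ 4

2, 8, 2, 6, 4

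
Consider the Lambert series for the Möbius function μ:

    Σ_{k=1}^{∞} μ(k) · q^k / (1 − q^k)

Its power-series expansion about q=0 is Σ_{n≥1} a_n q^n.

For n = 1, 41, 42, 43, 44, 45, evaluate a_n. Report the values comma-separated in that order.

d|1:{1}  Σμ=1=1
[q^41] μ(1)=1,μ(41)=-1 ⇒ 0
n=42: 42·1 21·2 14·3 7·6 6·7 3·14 2·21 1·42  μ→[(-1)+1+1+(-1)+1+(-1)+(-1)+1]=0
[q^43] μ(1)=1,μ(43)=-1 ⇒ 0
[q^44] μ(44)=0,μ(22)=1,μ(11)=-1,μ(4)=0,μ(2)=-1,μ(1)=1 ⇒ 0
d|45:{45,15,9,5,3,1}  Σμ=0+1+0+(-1)+(-1)+1=0

1, 0, 0, 0, 0, 0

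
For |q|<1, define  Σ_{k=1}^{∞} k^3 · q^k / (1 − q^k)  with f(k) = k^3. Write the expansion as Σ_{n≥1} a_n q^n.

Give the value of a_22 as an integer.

a_22 = 11988

d|22:{22,11,2,1}  Σf=10648+1331+8+1=11988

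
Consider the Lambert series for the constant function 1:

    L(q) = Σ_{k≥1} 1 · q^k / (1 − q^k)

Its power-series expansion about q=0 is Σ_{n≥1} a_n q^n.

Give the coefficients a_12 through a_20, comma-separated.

6, 2, 4, 4, 5, 2, 6, 2, 6

n=12: 1·12 2·6 3·4 4·3 6·2 12·1  f→[1+1+1+1+1+1]=6
q^13  k|13↦f(k): 1:1 13:1  a_13=2
d|14:{14,7,2,1}  Σf=1+1+1+1=4
n=15: 15·1 5·3 3·5 1·15  f→[1+1+1+1]=4
[q^16] f(16)=1,f(8)=1,f(4)=1,f(2)=1,f(1)=1 ⇒ 5
d|17:{1,17}  Σf=1+1=2
n=18: 18·1 9·2 6·3 3·6 2·9 1·18  f→[1+1+1+1+1+1]=6
[q^19] f(19)=1,f(1)=1 ⇒ 2
n=20: 1·20 2·10 4·5 5·4 10·2 20·1  f→[1+1+1+1+1+1]=6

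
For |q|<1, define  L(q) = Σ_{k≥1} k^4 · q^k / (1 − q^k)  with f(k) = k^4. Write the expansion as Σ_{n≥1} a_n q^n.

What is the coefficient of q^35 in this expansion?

d|35:{35,7,5,1}  Σf=1500625+2401+625+1=1503652

a_35 = 1503652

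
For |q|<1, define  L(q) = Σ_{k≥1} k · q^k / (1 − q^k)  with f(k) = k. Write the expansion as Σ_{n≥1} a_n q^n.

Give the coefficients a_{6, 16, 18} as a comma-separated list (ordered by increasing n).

12, 31, 39

[q^6] f(1)=1,f(2)=2,f(3)=3,f(6)=6 ⇒ 12
n=16: 16·1 8·2 4·4 2·8 1·16  f→[16+8+4+2+1]=31
[q^18] f(18)=18,f(9)=9,f(6)=6,f(3)=3,f(2)=2,f(1)=1 ⇒ 39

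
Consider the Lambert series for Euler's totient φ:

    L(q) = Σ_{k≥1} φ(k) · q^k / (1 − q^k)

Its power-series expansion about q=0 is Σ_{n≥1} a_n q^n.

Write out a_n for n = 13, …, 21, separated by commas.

[q^13] φ(1)=1,φ(13)=12 ⇒ 13
q^14  k|14↦φ(k): 14:6 7:6 2:1 1:1  a_14=14
n=15: 15·1 5·3 3·5 1·15  φ→[8+4+2+1]=15
q^16  k|16↦φ(k): 16:8 8:4 4:2 2:1 1:1  a_16=16
n=17: 1·17 17·1  φ→[1+16]=17
[q^18] φ(18)=6,φ(9)=6,φ(6)=2,φ(3)=2,φ(2)=1,φ(1)=1 ⇒ 18
q^19  k|19↦φ(k): 19:18 1:1  a_19=19
q^20  k|20↦φ(k): 1:1 2:1 4:2 5:4 10:4 20:8  a_20=20
q^21  k|21↦φ(k): 1:1 3:2 7:6 21:12  a_21=21

13, 14, 15, 16, 17, 18, 19, 20, 21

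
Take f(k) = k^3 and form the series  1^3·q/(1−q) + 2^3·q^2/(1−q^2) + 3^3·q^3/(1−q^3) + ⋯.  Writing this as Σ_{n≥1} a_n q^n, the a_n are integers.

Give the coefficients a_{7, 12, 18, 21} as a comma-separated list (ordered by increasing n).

344, 2044, 6813, 9632

[q^7] f(1)=1,f(7)=343 ⇒ 344
q^12  k|12↦f(k): 12:1728 6:216 4:64 3:27 2:8 1:1  a_12=2044
n=18: 18·1 9·2 6·3 3·6 2·9 1·18  f→[5832+729+216+27+8+1]=6813
q^21  k|21↦f(k): 21:9261 7:343 3:27 1:1  a_21=9632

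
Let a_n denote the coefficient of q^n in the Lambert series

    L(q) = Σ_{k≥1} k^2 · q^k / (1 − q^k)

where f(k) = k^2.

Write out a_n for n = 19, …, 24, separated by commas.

d|19:{19,1}  Σf=361+1=362
q^20  k|20↦f(k): 1:1 2:4 4:16 5:25 10:100 20:400  a_20=546
d|21:{21,7,3,1}  Σf=441+49+9+1=500
d|22:{22,11,2,1}  Σf=484+121+4+1=610
n=23: 23·1 1·23  f→[529+1]=530
[q^24] f(24)=576,f(12)=144,f(8)=64,f(6)=36,f(4)=16,f(3)=9,f(2)=4,f(1)=1 ⇒ 850

362, 546, 500, 610, 530, 850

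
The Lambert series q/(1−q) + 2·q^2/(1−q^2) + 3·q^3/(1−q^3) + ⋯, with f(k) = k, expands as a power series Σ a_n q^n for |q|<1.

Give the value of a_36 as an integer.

a_36 = 91

[q^36] f(36)=36,f(18)=18,f(12)=12,f(9)=9,f(6)=6,f(4)=4,f(3)=3,f(2)=2,f(1)=1 ⇒ 91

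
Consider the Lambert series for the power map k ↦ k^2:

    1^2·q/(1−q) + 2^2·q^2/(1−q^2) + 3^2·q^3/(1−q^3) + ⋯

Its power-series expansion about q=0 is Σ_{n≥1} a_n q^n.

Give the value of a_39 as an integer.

a_39 = 1700

q^39  k|39↦f(k): 39:1521 13:169 3:9 1:1  a_39=1700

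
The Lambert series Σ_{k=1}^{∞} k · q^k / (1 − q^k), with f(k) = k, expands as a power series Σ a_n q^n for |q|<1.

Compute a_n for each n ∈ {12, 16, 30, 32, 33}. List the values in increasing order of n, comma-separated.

28, 31, 72, 63, 48

[q^12] f(12)=12,f(6)=6,f(4)=4,f(3)=3,f(2)=2,f(1)=1 ⇒ 28
[q^16] f(16)=16,f(8)=8,f(4)=4,f(2)=2,f(1)=1 ⇒ 31
[q^30] f(1)=1,f(2)=2,f(3)=3,f(5)=5,f(6)=6,f(10)=10,f(15)=15,f(30)=30 ⇒ 72
d|32:{32,16,8,4,2,1}  Σf=32+16+8+4+2+1=63
n=33: 1·33 3·11 11·3 33·1  f→[1+3+11+33]=48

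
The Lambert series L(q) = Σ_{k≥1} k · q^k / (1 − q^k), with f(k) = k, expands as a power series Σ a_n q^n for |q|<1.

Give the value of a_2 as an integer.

a_2 = 3

[q^2] f(2)=2,f(1)=1 ⇒ 3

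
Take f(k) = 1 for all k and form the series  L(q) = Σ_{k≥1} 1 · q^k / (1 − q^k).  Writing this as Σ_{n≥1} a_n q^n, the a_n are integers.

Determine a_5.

a_5 = 2

q^5  k|5↦f(k): 1:1 5:1  a_5=2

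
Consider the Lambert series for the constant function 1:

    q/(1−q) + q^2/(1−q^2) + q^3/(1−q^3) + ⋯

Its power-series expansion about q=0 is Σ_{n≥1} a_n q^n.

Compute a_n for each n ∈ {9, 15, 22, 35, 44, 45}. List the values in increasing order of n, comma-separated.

3, 4, 4, 4, 6, 6

d|9:{1,3,9}  Σf=1+1+1=3
q^15  k|15↦f(k): 1:1 3:1 5:1 15:1  a_15=4
n=22: 1·22 2·11 11·2 22·1  f→[1+1+1+1]=4
[q^35] f(35)=1,f(7)=1,f(5)=1,f(1)=1 ⇒ 4
[q^44] f(44)=1,f(22)=1,f(11)=1,f(4)=1,f(2)=1,f(1)=1 ⇒ 6
d|45:{45,15,9,5,3,1}  Σf=1+1+1+1+1+1=6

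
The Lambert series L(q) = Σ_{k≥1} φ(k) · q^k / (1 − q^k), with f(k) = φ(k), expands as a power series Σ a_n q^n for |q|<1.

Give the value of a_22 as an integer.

q^22  k|22↦φ(k): 22:10 11:10 2:1 1:1  a_22=22

a_22 = 22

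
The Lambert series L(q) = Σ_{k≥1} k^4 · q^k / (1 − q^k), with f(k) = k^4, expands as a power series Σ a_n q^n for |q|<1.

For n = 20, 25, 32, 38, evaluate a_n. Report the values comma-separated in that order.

d|20:{1,2,4,5,10,20}  Σf=1+16+256+625+10000+160000=170898
d|25:{1,5,25}  Σf=1+625+390625=391251
[q^32] f(1)=1,f(2)=16,f(4)=256,f(8)=4096,f(16)=65536,f(32)=1048576 ⇒ 1118481
[q^38] f(38)=2085136,f(19)=130321,f(2)=16,f(1)=1 ⇒ 2215474

170898, 391251, 1118481, 2215474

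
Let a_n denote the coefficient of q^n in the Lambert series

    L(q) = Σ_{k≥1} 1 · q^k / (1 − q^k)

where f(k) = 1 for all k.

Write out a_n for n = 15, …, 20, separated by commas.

4, 5, 2, 6, 2, 6

q^15  k|15↦f(k): 15:1 5:1 3:1 1:1  a_15=4
d|16:{16,8,4,2,1}  Σf=1+1+1+1+1=5
d|17:{1,17}  Σf=1+1=2
q^18  k|18↦f(k): 1:1 2:1 3:1 6:1 9:1 18:1  a_18=6
d|19:{19,1}  Σf=1+1=2
[q^20] f(1)=1,f(2)=1,f(4)=1,f(5)=1,f(10)=1,f(20)=1 ⇒ 6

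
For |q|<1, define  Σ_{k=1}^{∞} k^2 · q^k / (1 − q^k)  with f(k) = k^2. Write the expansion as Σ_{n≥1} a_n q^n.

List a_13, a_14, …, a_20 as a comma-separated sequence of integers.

170, 250, 260, 341, 290, 455, 362, 546

[q^13] f(13)=169,f(1)=1 ⇒ 170
n=14: 14·1 7·2 2·7 1·14  f→[196+49+4+1]=250
q^15  k|15↦f(k): 15:225 5:25 3:9 1:1  a_15=260
[q^16] f(16)=256,f(8)=64,f(4)=16,f(2)=4,f(1)=1 ⇒ 341
n=17: 17·1 1·17  f→[289+1]=290
d|18:{1,2,3,6,9,18}  Σf=1+4+9+36+81+324=455
d|19:{19,1}  Σf=361+1=362
n=20: 1·20 2·10 4·5 5·4 10·2 20·1  f→[1+4+16+25+100+400]=546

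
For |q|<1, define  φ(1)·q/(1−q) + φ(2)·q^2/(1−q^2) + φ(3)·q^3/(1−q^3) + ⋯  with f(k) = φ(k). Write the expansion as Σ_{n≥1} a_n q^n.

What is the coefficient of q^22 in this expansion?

[q^22] φ(1)=1,φ(2)=1,φ(11)=10,φ(22)=10 ⇒ 22

a_22 = 22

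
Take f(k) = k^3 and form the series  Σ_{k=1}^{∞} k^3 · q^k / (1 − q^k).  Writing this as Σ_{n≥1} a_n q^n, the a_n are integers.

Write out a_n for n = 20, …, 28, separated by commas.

q^20  k|20↦f(k): 20:8000 10:1000 5:125 4:64 2:8 1:1  a_20=9198
d|21:{21,7,3,1}  Σf=9261+343+27+1=9632
q^22  k|22↦f(k): 22:10648 11:1331 2:8 1:1  a_22=11988
q^23  k|23↦f(k): 23:12167 1:1  a_23=12168
q^24  k|24↦f(k): 1:1 2:8 3:27 4:64 6:216 8:512 12:1728 24:13824  a_24=16380
n=25: 1·25 5·5 25·1  f→[1+125+15625]=15751
d|26:{1,2,13,26}  Σf=1+8+2197+17576=19782
[q^27] f(1)=1,f(3)=27,f(9)=729,f(27)=19683 ⇒ 20440
q^28  k|28↦f(k): 28:21952 14:2744 7:343 4:64 2:8 1:1  a_28=25112

9198, 9632, 11988, 12168, 16380, 15751, 19782, 20440, 25112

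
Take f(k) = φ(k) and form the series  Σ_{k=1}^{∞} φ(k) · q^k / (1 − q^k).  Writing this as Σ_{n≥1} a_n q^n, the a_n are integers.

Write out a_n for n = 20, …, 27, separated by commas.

[q^20] φ(20)=8,φ(10)=4,φ(5)=4,φ(4)=2,φ(2)=1,φ(1)=1 ⇒ 20
d|21:{1,3,7,21}  Σφ=1+2+6+12=21
n=22: 1·22 2·11 11·2 22·1  φ→[1+1+10+10]=22
n=23: 1·23 23·1  φ→[1+22]=23
n=24: 24·1 12·2 8·3 6·4 4·6 3·8 2·12 1·24  φ→[8+4+4+2+2+2+1+1]=24
n=25: 25·1 5·5 1·25  φ→[20+4+1]=25
[q^26] φ(26)=12,φ(13)=12,φ(2)=1,φ(1)=1 ⇒ 26
d|27:{1,3,9,27}  Σφ=1+2+6+18=27

20, 21, 22, 23, 24, 25, 26, 27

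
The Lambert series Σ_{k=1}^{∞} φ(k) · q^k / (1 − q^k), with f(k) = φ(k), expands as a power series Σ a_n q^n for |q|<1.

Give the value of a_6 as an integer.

q^6  k|6↦φ(k): 1:1 2:1 3:2 6:2  a_6=6

a_6 = 6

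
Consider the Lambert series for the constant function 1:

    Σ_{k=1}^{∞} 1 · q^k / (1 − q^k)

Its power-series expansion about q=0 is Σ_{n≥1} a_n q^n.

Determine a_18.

a_18 = 6

n=18: 18·1 9·2 6·3 3·6 2·9 1·18  f→[1+1+1+1+1+1]=6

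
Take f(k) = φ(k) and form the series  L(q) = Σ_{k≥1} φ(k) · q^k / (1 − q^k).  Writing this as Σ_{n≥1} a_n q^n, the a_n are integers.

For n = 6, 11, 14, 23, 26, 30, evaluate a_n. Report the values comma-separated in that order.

q^6  k|6↦φ(k): 1:1 2:1 3:2 6:2  a_6=6
d|11:{1,11}  Σφ=1+10=11
[q^14] φ(1)=1,φ(2)=1,φ(7)=6,φ(14)=6 ⇒ 14
[q^23] φ(1)=1,φ(23)=22 ⇒ 23
q^26  k|26↦φ(k): 26:12 13:12 2:1 1:1  a_26=26
q^30  k|30↦φ(k): 30:8 15:8 10:4 6:2 5:4 3:2 2:1 1:1  a_30=30

6, 11, 14, 23, 26, 30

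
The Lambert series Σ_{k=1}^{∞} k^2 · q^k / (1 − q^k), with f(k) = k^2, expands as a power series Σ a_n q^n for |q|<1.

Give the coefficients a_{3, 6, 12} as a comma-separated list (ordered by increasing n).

10, 50, 210

n=3: 3·1 1·3  f→[9+1]=10
n=6: 1·6 2·3 3·2 6·1  f→[1+4+9+36]=50
d|12:{12,6,4,3,2,1}  Σf=144+36+16+9+4+1=210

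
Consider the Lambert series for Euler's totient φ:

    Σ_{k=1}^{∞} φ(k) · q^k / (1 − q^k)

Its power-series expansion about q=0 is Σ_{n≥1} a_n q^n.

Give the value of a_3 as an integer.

[q^3] φ(1)=1,φ(3)=2 ⇒ 3

a_3 = 3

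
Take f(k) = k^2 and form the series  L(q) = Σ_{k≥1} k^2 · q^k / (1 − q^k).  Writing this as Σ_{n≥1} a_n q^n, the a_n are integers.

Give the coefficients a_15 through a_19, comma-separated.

[q^15] f(15)=225,f(5)=25,f(3)=9,f(1)=1 ⇒ 260
n=16: 1·16 2·8 4·4 8·2 16·1  f→[1+4+16+64+256]=341
[q^17] f(1)=1,f(17)=289 ⇒ 290
n=18: 18·1 9·2 6·3 3·6 2·9 1·18  f→[324+81+36+9+4+1]=455
[q^19] f(19)=361,f(1)=1 ⇒ 362

260, 341, 290, 455, 362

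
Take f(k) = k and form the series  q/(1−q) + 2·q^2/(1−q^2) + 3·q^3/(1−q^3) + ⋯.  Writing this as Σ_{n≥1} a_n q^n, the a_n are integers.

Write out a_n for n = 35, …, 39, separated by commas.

48, 91, 38, 60, 56

d|35:{35,7,5,1}  Σf=35+7+5+1=48
d|36:{1,2,3,4,6,9,12,18,36}  Σf=1+2+3+4+6+9+12+18+36=91
[q^37] f(1)=1,f(37)=37 ⇒ 38
q^38  k|38↦f(k): 38:38 19:19 2:2 1:1  a_38=60
n=39: 1·39 3·13 13·3 39·1  f→[1+3+13+39]=56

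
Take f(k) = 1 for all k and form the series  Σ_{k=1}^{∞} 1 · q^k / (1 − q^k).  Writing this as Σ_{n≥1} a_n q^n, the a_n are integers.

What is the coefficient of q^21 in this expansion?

d|21:{21,7,3,1}  Σf=1+1+1+1=4

a_21 = 4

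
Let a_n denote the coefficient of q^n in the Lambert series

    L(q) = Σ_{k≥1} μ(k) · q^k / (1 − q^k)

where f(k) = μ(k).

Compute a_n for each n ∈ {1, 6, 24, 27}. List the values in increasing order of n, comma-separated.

1, 0, 0, 0

q^1  k|1↦μ(k): 1:1  a_1=1
[q^6] μ(6)=1,μ(3)=-1,μ(2)=-1,μ(1)=1 ⇒ 0
d|24:{1,2,3,4,6,8,12,24}  Σμ=1+(-1)+(-1)+0+1+0+0+0=0
[q^27] μ(1)=1,μ(3)=-1,μ(9)=0,μ(27)=0 ⇒ 0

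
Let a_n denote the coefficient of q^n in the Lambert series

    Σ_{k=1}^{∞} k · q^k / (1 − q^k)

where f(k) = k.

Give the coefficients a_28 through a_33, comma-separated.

56, 30, 72, 32, 63, 48

q^28  k|28↦f(k): 28:28 14:14 7:7 4:4 2:2 1:1  a_28=56
q^29  k|29↦f(k): 1:1 29:29  a_29=30
q^30  k|30↦f(k): 1:1 2:2 3:3 5:5 6:6 10:10 15:15 30:30  a_30=72
n=31: 1·31 31·1  f→[1+31]=32
d|32:{32,16,8,4,2,1}  Σf=32+16+8+4+2+1=63
[q^33] f(33)=33,f(11)=11,f(3)=3,f(1)=1 ⇒ 48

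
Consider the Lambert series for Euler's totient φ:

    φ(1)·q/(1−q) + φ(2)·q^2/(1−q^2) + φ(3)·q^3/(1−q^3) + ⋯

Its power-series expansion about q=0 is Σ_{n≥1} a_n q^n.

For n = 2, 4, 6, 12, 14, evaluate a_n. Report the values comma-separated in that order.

q^2  k|2↦φ(k): 2:1 1:1  a_2=2
q^4  k|4↦φ(k): 1:1 2:1 4:2  a_4=4
[q^6] φ(6)=2,φ(3)=2,φ(2)=1,φ(1)=1 ⇒ 6
[q^12] φ(12)=4,φ(6)=2,φ(4)=2,φ(3)=2,φ(2)=1,φ(1)=1 ⇒ 12
[q^14] φ(1)=1,φ(2)=1,φ(7)=6,φ(14)=6 ⇒ 14

2, 4, 6, 12, 14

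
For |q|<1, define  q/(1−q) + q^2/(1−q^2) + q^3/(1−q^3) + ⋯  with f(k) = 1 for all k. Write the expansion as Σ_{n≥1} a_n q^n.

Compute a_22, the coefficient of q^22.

a_22 = 4

d|22:{22,11,2,1}  Σf=1+1+1+1=4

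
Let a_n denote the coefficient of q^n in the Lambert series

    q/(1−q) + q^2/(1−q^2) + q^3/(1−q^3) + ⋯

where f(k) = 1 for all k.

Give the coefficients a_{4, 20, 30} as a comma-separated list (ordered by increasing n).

3, 6, 8

d|4:{4,2,1}  Σf=1+1+1=3
q^20  k|20↦f(k): 20:1 10:1 5:1 4:1 2:1 1:1  a_20=6
d|30:{30,15,10,6,5,3,2,1}  Σf=1+1+1+1+1+1+1+1=8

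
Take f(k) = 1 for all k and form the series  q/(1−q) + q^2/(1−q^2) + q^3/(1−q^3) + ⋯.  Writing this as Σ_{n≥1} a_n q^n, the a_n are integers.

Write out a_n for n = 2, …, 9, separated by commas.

2, 2, 3, 2, 4, 2, 4, 3

n=2: 1·2 2·1  f→[1+1]=2
[q^3] f(3)=1,f(1)=1 ⇒ 2
d|4:{4,2,1}  Σf=1+1+1=3
q^5  k|5↦f(k): 5:1 1:1  a_5=2
d|6:{1,2,3,6}  Σf=1+1+1+1=4
q^7  k|7↦f(k): 1:1 7:1  a_7=2
[q^8] f(1)=1,f(2)=1,f(4)=1,f(8)=1 ⇒ 4
d|9:{9,3,1}  Σf=1+1+1=3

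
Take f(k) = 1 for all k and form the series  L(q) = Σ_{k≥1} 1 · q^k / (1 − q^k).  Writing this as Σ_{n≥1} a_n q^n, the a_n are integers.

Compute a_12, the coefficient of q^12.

a_12 = 6

d|12:{1,2,3,4,6,12}  Σf=1+1+1+1+1+1=6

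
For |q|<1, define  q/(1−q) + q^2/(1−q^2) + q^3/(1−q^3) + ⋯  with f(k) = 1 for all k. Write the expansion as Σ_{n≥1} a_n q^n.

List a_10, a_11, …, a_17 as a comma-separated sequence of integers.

4, 2, 6, 2, 4, 4, 5, 2

[q^10] f(1)=1,f(2)=1,f(5)=1,f(10)=1 ⇒ 4
q^11  k|11↦f(k): 1:1 11:1  a_11=2
d|12:{1,2,3,4,6,12}  Σf=1+1+1+1+1+1=6
[q^13] f(1)=1,f(13)=1 ⇒ 2
d|14:{14,7,2,1}  Σf=1+1+1+1=4
[q^15] f(15)=1,f(5)=1,f(3)=1,f(1)=1 ⇒ 4
n=16: 1·16 2·8 4·4 8·2 16·1  f→[1+1+1+1+1]=5
d|17:{17,1}  Σf=1+1=2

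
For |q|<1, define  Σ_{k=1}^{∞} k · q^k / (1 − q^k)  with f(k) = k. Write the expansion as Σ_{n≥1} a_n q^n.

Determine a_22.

q^22  k|22↦f(k): 22:22 11:11 2:2 1:1  a_22=36

a_22 = 36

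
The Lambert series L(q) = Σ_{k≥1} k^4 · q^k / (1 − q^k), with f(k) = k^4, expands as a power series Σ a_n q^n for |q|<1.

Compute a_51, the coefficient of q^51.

a_51 = 6848804

[q^51] f(1)=1,f(3)=81,f(17)=83521,f(51)=6765201 ⇒ 6848804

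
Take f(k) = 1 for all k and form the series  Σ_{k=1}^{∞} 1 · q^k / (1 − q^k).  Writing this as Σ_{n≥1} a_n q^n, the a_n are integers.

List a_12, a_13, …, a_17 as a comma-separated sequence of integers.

6, 2, 4, 4, 5, 2

[q^12] f(1)=1,f(2)=1,f(3)=1,f(4)=1,f(6)=1,f(12)=1 ⇒ 6
q^13  k|13↦f(k): 1:1 13:1  a_13=2
[q^14] f(1)=1,f(2)=1,f(7)=1,f(14)=1 ⇒ 4
n=15: 15·1 5·3 3·5 1·15  f→[1+1+1+1]=4
q^16  k|16↦f(k): 1:1 2:1 4:1 8:1 16:1  a_16=5
d|17:{1,17}  Σf=1+1=2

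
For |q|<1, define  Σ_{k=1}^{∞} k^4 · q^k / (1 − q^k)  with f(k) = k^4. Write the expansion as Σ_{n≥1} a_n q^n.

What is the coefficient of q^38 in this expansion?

[q^38] f(1)=1,f(2)=16,f(19)=130321,f(38)=2085136 ⇒ 2215474

a_38 = 2215474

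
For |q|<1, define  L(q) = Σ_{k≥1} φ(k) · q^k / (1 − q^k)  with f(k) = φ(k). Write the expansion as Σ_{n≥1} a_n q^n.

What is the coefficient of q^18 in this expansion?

d|18:{18,9,6,3,2,1}  Σφ=6+6+2+2+1+1=18

a_18 = 18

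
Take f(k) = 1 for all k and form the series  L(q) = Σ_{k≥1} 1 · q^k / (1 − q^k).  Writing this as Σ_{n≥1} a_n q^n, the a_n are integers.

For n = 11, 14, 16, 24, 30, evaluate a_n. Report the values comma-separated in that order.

2, 4, 5, 8, 8

n=11: 1·11 11·1  f→[1+1]=2
q^14  k|14↦f(k): 14:1 7:1 2:1 1:1  a_14=4
[q^16] f(16)=1,f(8)=1,f(4)=1,f(2)=1,f(1)=1 ⇒ 5
[q^24] f(24)=1,f(12)=1,f(8)=1,f(6)=1,f(4)=1,f(3)=1,f(2)=1,f(1)=1 ⇒ 8
d|30:{30,15,10,6,5,3,2,1}  Σf=1+1+1+1+1+1+1+1=8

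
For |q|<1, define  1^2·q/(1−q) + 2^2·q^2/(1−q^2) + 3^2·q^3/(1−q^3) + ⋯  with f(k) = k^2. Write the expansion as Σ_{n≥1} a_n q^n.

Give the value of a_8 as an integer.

d|8:{1,2,4,8}  Σf=1+4+16+64=85

a_8 = 85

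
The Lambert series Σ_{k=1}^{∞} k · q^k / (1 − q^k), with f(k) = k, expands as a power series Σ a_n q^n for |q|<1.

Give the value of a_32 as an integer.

a_32 = 63

[q^32] f(1)=1,f(2)=2,f(4)=4,f(8)=8,f(16)=16,f(32)=32 ⇒ 63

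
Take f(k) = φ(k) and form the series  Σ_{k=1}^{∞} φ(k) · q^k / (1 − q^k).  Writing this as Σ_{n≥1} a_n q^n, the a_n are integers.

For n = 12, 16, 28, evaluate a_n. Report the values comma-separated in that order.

q^12  k|12↦φ(k): 12:4 6:2 4:2 3:2 2:1 1:1  a_12=12
q^16  k|16↦φ(k): 1:1 2:1 4:2 8:4 16:8  a_16=16
[q^28] φ(28)=12,φ(14)=6,φ(7)=6,φ(4)=2,φ(2)=1,φ(1)=1 ⇒ 28

12, 16, 28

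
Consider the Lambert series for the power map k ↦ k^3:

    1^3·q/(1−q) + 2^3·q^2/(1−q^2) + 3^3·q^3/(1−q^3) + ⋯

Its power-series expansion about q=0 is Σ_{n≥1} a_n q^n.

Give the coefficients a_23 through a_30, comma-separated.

12168, 16380, 15751, 19782, 20440, 25112, 24390, 31752

q^23  k|23↦f(k): 23:12167 1:1  a_23=12168
n=24: 24·1 12·2 8·3 6·4 4·6 3·8 2·12 1·24  f→[13824+1728+512+216+64+27+8+1]=16380
n=25: 25·1 5·5 1·25  f→[15625+125+1]=15751
n=26: 26·1 13·2 2·13 1·26  f→[17576+2197+8+1]=19782
n=27: 27·1 9·3 3·9 1·27  f→[19683+729+27+1]=20440
q^28  k|28↦f(k): 1:1 2:8 4:64 7:343 14:2744 28:21952  a_28=25112
q^29  k|29↦f(k): 1:1 29:24389  a_29=24390
n=30: 30·1 15·2 10·3 6·5 5·6 3·10 2·15 1·30  f→[27000+3375+1000+216+125+27+8+1]=31752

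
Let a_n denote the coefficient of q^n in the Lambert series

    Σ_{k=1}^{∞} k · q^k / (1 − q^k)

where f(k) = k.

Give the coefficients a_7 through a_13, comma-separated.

[q^7] f(1)=1,f(7)=7 ⇒ 8
n=8: 8·1 4·2 2·4 1·8  f→[8+4+2+1]=15
n=9: 1·9 3·3 9·1  f→[1+3+9]=13
q^10  k|10↦f(k): 1:1 2:2 5:5 10:10  a_10=18
q^11  k|11↦f(k): 1:1 11:11  a_11=12
[q^12] f(1)=1,f(2)=2,f(3)=3,f(4)=4,f(6)=6,f(12)=12 ⇒ 28
q^13  k|13↦f(k): 13:13 1:1  a_13=14

8, 15, 13, 18, 12, 28, 14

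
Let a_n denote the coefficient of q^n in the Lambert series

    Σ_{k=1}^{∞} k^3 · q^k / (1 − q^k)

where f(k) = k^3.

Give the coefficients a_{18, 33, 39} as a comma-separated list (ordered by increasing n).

d|18:{18,9,6,3,2,1}  Σf=5832+729+216+27+8+1=6813
[q^33] f(1)=1,f(3)=27,f(11)=1331,f(33)=35937 ⇒ 37296
[q^39] f(1)=1,f(3)=27,f(13)=2197,f(39)=59319 ⇒ 61544

6813, 37296, 61544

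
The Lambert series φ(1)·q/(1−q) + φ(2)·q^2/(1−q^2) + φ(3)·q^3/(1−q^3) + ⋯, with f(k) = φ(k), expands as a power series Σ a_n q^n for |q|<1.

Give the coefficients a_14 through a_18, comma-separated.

q^14  k|14↦φ(k): 1:1 2:1 7:6 14:6  a_14=14
d|15:{15,5,3,1}  Σφ=8+4+2+1=15
d|16:{1,2,4,8,16}  Σφ=1+1+2+4+8=16
n=17: 17·1 1·17  φ→[16+1]=17
n=18: 18·1 9·2 6·3 3·6 2·9 1·18  φ→[6+6+2+2+1+1]=18

14, 15, 16, 17, 18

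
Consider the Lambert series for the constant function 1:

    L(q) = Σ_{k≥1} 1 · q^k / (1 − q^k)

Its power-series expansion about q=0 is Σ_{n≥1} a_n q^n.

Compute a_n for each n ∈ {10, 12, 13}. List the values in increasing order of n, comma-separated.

[q^10] f(10)=1,f(5)=1,f(2)=1,f(1)=1 ⇒ 4
[q^12] f(1)=1,f(2)=1,f(3)=1,f(4)=1,f(6)=1,f(12)=1 ⇒ 6
n=13: 1·13 13·1  f→[1+1]=2

4, 6, 2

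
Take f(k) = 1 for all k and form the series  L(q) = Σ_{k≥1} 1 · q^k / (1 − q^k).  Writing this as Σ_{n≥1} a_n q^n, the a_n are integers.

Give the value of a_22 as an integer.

d|22:{22,11,2,1}  Σf=1+1+1+1=4

a_22 = 4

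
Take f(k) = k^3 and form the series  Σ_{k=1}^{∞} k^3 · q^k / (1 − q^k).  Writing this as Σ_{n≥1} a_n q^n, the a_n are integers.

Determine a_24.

d|24:{24,12,8,6,4,3,2,1}  Σf=13824+1728+512+216+64+27+8+1=16380

a_24 = 16380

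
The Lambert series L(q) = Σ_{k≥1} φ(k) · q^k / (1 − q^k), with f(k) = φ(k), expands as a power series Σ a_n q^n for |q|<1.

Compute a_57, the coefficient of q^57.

[q^57] φ(1)=1,φ(3)=2,φ(19)=18,φ(57)=36 ⇒ 57

a_57 = 57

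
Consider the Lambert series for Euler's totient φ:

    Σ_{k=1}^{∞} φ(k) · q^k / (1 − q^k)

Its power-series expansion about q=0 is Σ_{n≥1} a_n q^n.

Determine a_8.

q^8  k|8↦φ(k): 8:4 4:2 2:1 1:1  a_8=8

a_8 = 8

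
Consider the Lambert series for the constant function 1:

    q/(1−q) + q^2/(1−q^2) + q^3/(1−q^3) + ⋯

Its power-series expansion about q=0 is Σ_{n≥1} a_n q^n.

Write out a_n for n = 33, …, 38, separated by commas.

4, 4, 4, 9, 2, 4

n=33: 33·1 11·3 3·11 1·33  f→[1+1+1+1]=4
n=34: 34·1 17·2 2·17 1·34  f→[1+1+1+1]=4
[q^35] f(35)=1,f(7)=1,f(5)=1,f(1)=1 ⇒ 4
q^36  k|36↦f(k): 36:1 18:1 12:1 9:1 6:1 4:1 3:1 2:1 1:1  a_36=9
q^37  k|37↦f(k): 37:1 1:1  a_37=2
d|38:{1,2,19,38}  Σf=1+1+1+1=4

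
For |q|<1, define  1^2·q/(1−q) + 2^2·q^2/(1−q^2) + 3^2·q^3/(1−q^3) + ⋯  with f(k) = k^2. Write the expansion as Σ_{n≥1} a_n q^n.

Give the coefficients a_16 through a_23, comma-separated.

341, 290, 455, 362, 546, 500, 610, 530

d|16:{16,8,4,2,1}  Σf=256+64+16+4+1=341
q^17  k|17↦f(k): 17:289 1:1  a_17=290
d|18:{18,9,6,3,2,1}  Σf=324+81+36+9+4+1=455
n=19: 19·1 1·19  f→[361+1]=362
d|20:{1,2,4,5,10,20}  Σf=1+4+16+25+100+400=546
d|21:{21,7,3,1}  Σf=441+49+9+1=500
q^22  k|22↦f(k): 1:1 2:4 11:121 22:484  a_22=610
d|23:{1,23}  Σf=1+529=530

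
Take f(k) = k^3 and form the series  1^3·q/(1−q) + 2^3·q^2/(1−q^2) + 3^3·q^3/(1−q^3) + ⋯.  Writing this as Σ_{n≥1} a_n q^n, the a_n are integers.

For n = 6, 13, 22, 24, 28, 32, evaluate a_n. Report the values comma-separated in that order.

q^6  k|6↦f(k): 6:216 3:27 2:8 1:1  a_6=252
[q^13] f(1)=1,f(13)=2197 ⇒ 2198
d|22:{22,11,2,1}  Σf=10648+1331+8+1=11988
n=24: 1·24 2·12 3·8 4·6 6·4 8·3 12·2 24·1  f→[1+8+27+64+216+512+1728+13824]=16380
d|28:{1,2,4,7,14,28}  Σf=1+8+64+343+2744+21952=25112
d|32:{32,16,8,4,2,1}  Σf=32768+4096+512+64+8+1=37449

252, 2198, 11988, 16380, 25112, 37449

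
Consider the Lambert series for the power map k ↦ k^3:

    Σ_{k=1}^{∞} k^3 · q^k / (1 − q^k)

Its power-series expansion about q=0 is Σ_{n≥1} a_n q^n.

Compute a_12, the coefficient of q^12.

a_12 = 2044

n=12: 12·1 6·2 4·3 3·4 2·6 1·12  f→[1728+216+64+27+8+1]=2044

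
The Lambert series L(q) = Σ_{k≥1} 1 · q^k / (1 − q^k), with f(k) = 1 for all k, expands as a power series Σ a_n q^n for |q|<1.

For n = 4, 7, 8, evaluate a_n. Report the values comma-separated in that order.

3, 2, 4

n=4: 1·4 2·2 4·1  f→[1+1+1]=3
d|7:{1,7}  Σf=1+1=2
n=8: 8·1 4·2 2·4 1·8  f→[1+1+1+1]=4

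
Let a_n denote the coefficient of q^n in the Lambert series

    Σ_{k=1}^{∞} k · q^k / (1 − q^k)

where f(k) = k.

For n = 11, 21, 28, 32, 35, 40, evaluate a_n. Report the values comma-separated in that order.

q^11  k|11↦f(k): 1:1 11:11  a_11=12
n=21: 21·1 7·3 3·7 1·21  f→[21+7+3+1]=32
[q^28] f(28)=28,f(14)=14,f(7)=7,f(4)=4,f(2)=2,f(1)=1 ⇒ 56
[q^32] f(1)=1,f(2)=2,f(4)=4,f(8)=8,f(16)=16,f(32)=32 ⇒ 63
d|35:{35,7,5,1}  Σf=35+7+5+1=48
q^40  k|40↦f(k): 1:1 2:2 4:4 5:5 8:8 10:10 20:20 40:40  a_40=90

12, 32, 56, 63, 48, 90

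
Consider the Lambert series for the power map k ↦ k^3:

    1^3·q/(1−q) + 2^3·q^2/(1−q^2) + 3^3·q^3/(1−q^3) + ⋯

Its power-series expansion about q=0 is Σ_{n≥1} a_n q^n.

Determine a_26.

d|26:{26,13,2,1}  Σf=17576+2197+8+1=19782

a_26 = 19782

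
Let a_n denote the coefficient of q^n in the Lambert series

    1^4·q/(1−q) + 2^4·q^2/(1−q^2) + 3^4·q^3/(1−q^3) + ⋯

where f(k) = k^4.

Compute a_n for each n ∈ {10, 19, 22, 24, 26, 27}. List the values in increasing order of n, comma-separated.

[q^10] f(1)=1,f(2)=16,f(5)=625,f(10)=10000 ⇒ 10642
[q^19] f(1)=1,f(19)=130321 ⇒ 130322
q^22  k|22↦f(k): 22:234256 11:14641 2:16 1:1  a_22=248914
q^24  k|24↦f(k): 1:1 2:16 3:81 4:256 6:1296 8:4096 12:20736 24:331776  a_24=358258
q^26  k|26↦f(k): 26:456976 13:28561 2:16 1:1  a_26=485554
n=27: 27·1 9·3 3·9 1·27  f→[531441+6561+81+1]=538084

10642, 130322, 248914, 358258, 485554, 538084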